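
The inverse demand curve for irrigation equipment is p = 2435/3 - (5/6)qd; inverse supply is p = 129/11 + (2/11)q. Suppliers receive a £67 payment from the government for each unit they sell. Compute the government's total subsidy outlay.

Pre-subsidy: 2435/3 - (5/6)q = 129/11 + (2/11)q gives q* = 788 and p* = 155.
With the subsidy, sellers receive ps = pb + 67 for each unit, where pb is the price buyers pay.
On the curves, pb = 2435/3 - (5/6)q and ps = 129/11 + (2/11)q; the wedge ps − pb = 67 gives 129/11 + (2/11)q − (2435/3 - (5/6)q) = 67, so q' = 854.
Then pb = 2435/3 − (5/6)·854 = 100 and ps = 129/11 + (2/11)·854 = 167.
Government outlay = subsidy × quantity = 67 × 854 = 57218.

Government cost = £57218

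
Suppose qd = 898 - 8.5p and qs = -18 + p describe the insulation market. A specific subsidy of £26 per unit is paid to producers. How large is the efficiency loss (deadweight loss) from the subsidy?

Pre-subsidy: 898 - 8.5p = -18 + p gives p* = 1832/19, q* = 1490/19.
With the subsidy, sellers receive ps = pb + 26 for each unit, where pb is the price buyers pay.
Supply in terms of pb becomes qs = -18 + 1(pb + 26) = 8 + pb. Setting this equal to demand: 898 - 8.5pb = 8 + pb, so pb = 1780/19.
Sellers receive ps = 1780/19 + 26 = 2274/19; q' = 898 − 8.5·(1780/19) = 1932/19.
The subsidy expands output by 1932/19 − 1490/19 = 442/19 past the efficient level; on those units the gap between marginal cost and willingness to pay runs from 0 up to 26.
DWL = ½ × 26 × 442/19 = 5746/19.

Deadweight loss = 5746/19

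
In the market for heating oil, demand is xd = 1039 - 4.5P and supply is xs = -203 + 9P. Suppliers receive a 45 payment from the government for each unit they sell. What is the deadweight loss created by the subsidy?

Pre-subsidy: 1039 - 4.5P = -203 + 9P gives P* = 92, x* = 625.
With the subsidy, sellers receive Ps = Pb + 45 for each unit, where Pb is the price buyers pay.
Supply in terms of Pb becomes xs = -203 + 9(Pb + 45) = 202 + 9Pb. Setting this equal to demand: 1039 - 4.5Pb = 202 + 9Pb, so Pb = 62.
Sellers receive Ps = 62 + 45 = 107; x' = 1039 − 4.5·62 = 760.
The subsidy expands output by 760 − 625 = 135 past the efficient level; on those units the gap between marginal cost and willingness to pay runs from 0 up to 45.
DWL = ½ × 45 × 135 = 3037.5.

Deadweight loss = 3037.5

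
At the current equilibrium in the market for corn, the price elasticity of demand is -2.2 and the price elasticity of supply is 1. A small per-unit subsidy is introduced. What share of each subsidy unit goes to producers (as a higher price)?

For a small subsidy around the equilibrium, the benefit split depends on the relative slopes, which at a point are proportional to the elasticities.
Buyer share = εs/(εs + |εd|) = 1/(1 + 2.2) = 0.3125; seller share = |εd|/(εs + |εd|) = 0.6875.
So producers capture 0.6875 of the subsidy.

Producer share = 0.6875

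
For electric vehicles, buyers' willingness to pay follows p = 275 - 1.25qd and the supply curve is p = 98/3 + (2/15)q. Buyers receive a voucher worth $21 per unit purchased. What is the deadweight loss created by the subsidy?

Pre-subsidy: 275 - 1.25q = 98/3 + (2/15)q gives q* = 14540/83 and p* = 4650/83.
With the rebate, buyers effectively pay pb = ps − 21, where ps is the price sellers receive.
On the curves, pb = 275 - 1.25q and ps = 98/3 + (2/15)q; the wedge ps − pb = 21 gives 98/3 + (2/15)q − (275 - 1.25q) = 21, so q' = 15800/83.
Then pb = 275 − 1.25·(15800/83) = 3075/83 and ps = 98/3 + (2/15)·(15800/83) = 4818/83.
The subsidy expands output by 15800/83 − 14540/83 = 1260/83 past the efficient level; on those units the gap between marginal cost and willingness to pay runs from 0 up to 21.
DWL = ½ × 21 × 1260/83 = 13230/83.

Deadweight loss = 13230/83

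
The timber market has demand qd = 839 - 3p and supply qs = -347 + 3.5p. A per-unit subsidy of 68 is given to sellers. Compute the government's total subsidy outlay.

Government cost = 354892/13

Pre-subsidy: 839 - 3p = -347 + 3.5p gives p* = 2372/13, q* = 3791/13.
With the subsidy, sellers receive ps = pb + 68 for each unit, where pb is the price buyers pay.
Supply in terms of pb becomes qs = -347 + 3.5(pb + 68) = -109 + 3.5pb. Setting this equal to demand: 839 - 3pb = -109 + 3.5pb, so pb = 1896/13.
Sellers receive ps = 1896/13 + 68 = 2780/13; q' = 839 − 3·(1896/13) = 5219/13.
Government outlay = subsidy × quantity = 68 × 5219/13 = 354892/13.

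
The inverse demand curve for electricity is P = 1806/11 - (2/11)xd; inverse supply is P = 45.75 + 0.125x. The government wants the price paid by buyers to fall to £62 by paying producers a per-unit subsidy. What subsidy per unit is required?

Required subsidy s = £54 per unit

At a buyer price of 62, quantity demanded is 903 − 5.5·62 = 562.
Sellers supply 562 only when they receive Ps = 45.75 + 0.125·562 = 116.
s = Ps − Pb = 116 − 62 = 54.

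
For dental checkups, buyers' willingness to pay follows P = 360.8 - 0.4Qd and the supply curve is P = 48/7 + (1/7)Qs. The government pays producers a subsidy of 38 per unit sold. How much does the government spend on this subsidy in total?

Pre-subsidy: 360.8 - 0.4Q = 48/7 + (1/7)Q gives Q* = 652 and P* = 100.
With the subsidy, sellers receive Ps = Pb + 38 for each unit, where Pb is the price buyers pay.
On the curves, Pb = 360.8 - 0.4Q and Ps = 48/7 + (1/7)Q; the wedge Ps − Pb = 38 gives 48/7 + (1/7)Q − (360.8 - 0.4Q) = 38, so Q' = 722.
Then Pb = 360.8 − 0.4·722 = 72 and Ps = 48/7 + (1/7)·722 = 110.
Government outlay = subsidy × quantity = 38 × 722 = 27436.

Government cost = 27436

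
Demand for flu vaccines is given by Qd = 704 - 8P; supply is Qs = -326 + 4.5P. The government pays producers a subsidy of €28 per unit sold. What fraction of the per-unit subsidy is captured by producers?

Producer share = 0.64

Pre-subsidy: 704 - 8P = -326 + 4.5P gives P* = 82.4, Q* = 44.8.
With the subsidy, sellers receive Ps = Pb + 28 for each unit, where Pb is the price buyers pay.
Supply in terms of Pb becomes Qs = -326 + 4.5(Pb + 28) = -200 + 4.5Pb. Setting this equal to demand: 704 - 8Pb = -200 + 4.5Pb, so Pb = 72.32.
Sellers receive Ps = 72.32 + 28 = 100.32; Q' = 704 − 8·72.32 = 125.44.
Buyers' price falls by P* − Pb = 82.4 − 72.32 = 10.08; sellers' price rises by Ps − P* = 100.32 − 82.4 = 17.92.
So producers capture 17.92/28 = 0.64 of each unit of subsidy.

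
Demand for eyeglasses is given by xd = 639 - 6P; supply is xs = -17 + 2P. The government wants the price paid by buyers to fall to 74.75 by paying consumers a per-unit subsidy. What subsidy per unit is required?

At a buyer price of 74.75, quantity demanded is 639 − 6·74.75 = 190.5.
Sellers supply 190.5 only when they receive Ps with -17 + 2·Ps = 190.5, i.e. Ps = 103.75.
s = Ps − Pb = 103.75 − 74.75 = 29.

Required subsidy s = 29 per unit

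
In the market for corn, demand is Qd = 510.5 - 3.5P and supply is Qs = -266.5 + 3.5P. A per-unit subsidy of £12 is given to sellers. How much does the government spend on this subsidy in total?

Pre-subsidy: 510.5 - 3.5P = -266.5 + 3.5P gives P* = 111, Q* = 122.
With the subsidy, sellers receive Ps = Pb + 12 for each unit, where Pb is the price buyers pay.
Supply in terms of Pb becomes Qs = -266.5 + 3.5(Pb + 12) = -224.5 + 3.5Pb. Setting this equal to demand: 510.5 - 3.5Pb = -224.5 + 3.5Pb, so Pb = 105.
Sellers receive Ps = 105 + 12 = 117; Q' = 510.5 − 3.5·105 = 143.
Government outlay = subsidy × quantity = 12 × 143 = 1716.

Government cost = £1716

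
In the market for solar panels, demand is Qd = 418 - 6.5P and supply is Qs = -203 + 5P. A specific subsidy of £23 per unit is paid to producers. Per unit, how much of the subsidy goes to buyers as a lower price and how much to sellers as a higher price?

Buyers gain £10 per unit; sellers gain £13 per unit

Pre-subsidy: 418 - 6.5P = -203 + 5P gives P* = 54, Q* = 67.
With the subsidy, sellers receive Ps = Pb + 23 for each unit, where Pb is the price buyers pay.
Supply in terms of Pb becomes Qs = -203 + 5(Pb + 23) = -88 + 5Pb. Setting this equal to demand: 418 - 6.5Pb = -88 + 5Pb, so Pb = 44.
Sellers receive Ps = 44 + 23 = 67; Q' = 418 − 6.5·44 = 132.
Buyers' price falls by P* − Pb = 54 − 44 = 10; sellers' price rises by Ps − P* = 67 − 54 = 13.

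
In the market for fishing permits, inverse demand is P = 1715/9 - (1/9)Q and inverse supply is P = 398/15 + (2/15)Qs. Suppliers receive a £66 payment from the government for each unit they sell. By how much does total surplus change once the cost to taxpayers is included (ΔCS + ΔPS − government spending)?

Net change in total surplus = -£8910

Pre-subsidy: 1715/9 - (1/9)Q = 398/15 + (2/15)Q gives Q* = 671 and P* = 116.
With the subsidy, sellers receive Ps = Pb + 66 for each unit, where Pb is the price buyers pay.
On the curves, Pb = 1715/9 - (1/9)Q and Ps = 398/15 + (2/15)Q; the wedge Ps − Pb = 66 gives 398/15 + (2/15)Q − (1715/9 - (1/9)Q) = 66, so Q' = 941.
Then Pb = 1715/9 − (1/9)·941 = 86 and Ps = 398/15 + (2/15)·941 = 152.
ΔCS = ½(671 + 941)(116 − 86) = 24180; ΔPS = ½(671 + 941)(152 − 116) = 29016.
Government spending = 66 × 941 = 62106.
Net change = 24180 + 29016 − 62106 = -8910. The loss equals the DWL triangle ½·66·270.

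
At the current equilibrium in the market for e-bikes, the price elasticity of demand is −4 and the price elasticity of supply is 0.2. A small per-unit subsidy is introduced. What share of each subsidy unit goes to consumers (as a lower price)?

Consumer share = 1/21

For a small subsidy around the equilibrium, the benefit split depends on the relative slopes, which at a point are proportional to the elasticities.
Buyer share = εs/(εs + |εd|) = 0.2/(0.2 + 4) = 1/21; seller share = |εd|/(εs + |εd|) = 20/21.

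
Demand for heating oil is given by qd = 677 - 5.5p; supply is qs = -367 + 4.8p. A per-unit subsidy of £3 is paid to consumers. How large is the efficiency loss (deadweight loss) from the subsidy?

Deadweight loss = 1188/103

Pre-subsidy: 677 - 5.5p = -367 + 4.8p gives p* = 10440/103, q* = 12311/103.
With the rebate, buyers effectively pay pb = ps − 3, where ps is the price sellers receive.
Demand in terms of ps becomes qd = 677 − 5.5(ps − 3) = 693.5 - 5.5ps. Setting this equal to supply: 693.5 - 5.5ps = -367 + 4.8ps, so ps = 10605/103.
Buyers pay pb = 10605/103 − 3 = 10296/103; q' = -367 + 4.8·(10605/103) = 13103/103.
The subsidy expands output by 13103/103 − 12311/103 = 792/103 past the efficient level; on those units the gap between marginal cost and willingness to pay runs from 0 up to 3.
DWL = ½ × 3 × 792/103 = 1188/103.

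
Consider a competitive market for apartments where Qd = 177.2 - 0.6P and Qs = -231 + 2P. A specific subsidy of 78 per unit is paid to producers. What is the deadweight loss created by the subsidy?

Pre-subsidy: 177.2 - 0.6P = -231 + 2P gives P* = 157, Q* = 83.
With the subsidy, sellers receive Ps = Pb + 78 for each unit, where Pb is the price buyers pay.
Supply in terms of Pb becomes Qs = -231 + 2(Pb + 78) = -75 + 2Pb. Setting this equal to demand: 177.2 - 0.6Pb = -75 + 2Pb, so Pb = 97.
Sellers receive Ps = 97 + 78 = 175; Q' = 177.2 − 0.6·97 = 119.
The subsidy expands output by 119 − 83 = 36 past the efficient level; on those units the gap between marginal cost and willingness to pay runs from 0 up to 78.
DWL = ½ × 78 × 36 = 1404.

Deadweight loss = 1404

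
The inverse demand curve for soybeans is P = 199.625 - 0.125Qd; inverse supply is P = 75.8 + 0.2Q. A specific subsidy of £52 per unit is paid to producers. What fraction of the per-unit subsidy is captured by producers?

Pre-subsidy: 199.625 - 0.125Q = 75.8 + 0.2Q gives Q* = 381 and P* = 152.
With the subsidy, sellers receive Ps = Pb + 52 for each unit, where Pb is the price buyers pay.
On the curves, Pb = 199.625 - 0.125Q and Ps = 75.8 + 0.2Q; the wedge Ps − Pb = 52 gives 75.8 + 0.2Q − (199.625 - 0.125Q) = 52, so Q' = 541.
Then Pb = 199.625 − 0.125·541 = 132 and Ps = 75.8 + 0.2·541 = 184.
Buyers' price falls by P* − Pb = 152 − 132 = 20; sellers' price rises by Ps − P* = 184 − 152 = 32.
So producers capture 32/52 = 8/13 of each unit of subsidy.

Producer share = 8/13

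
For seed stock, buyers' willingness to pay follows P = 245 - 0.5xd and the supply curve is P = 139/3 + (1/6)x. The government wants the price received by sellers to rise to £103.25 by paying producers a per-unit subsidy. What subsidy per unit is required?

At a seller price of 103.25, quantity supplied is -278 + 6·103.25 = 341.5.
Buyers absorb 341.5 only when they pay Pb = 245 − 0.5·341.5 = 74.25.
s = Ps − Pb = 103.25 − 74.25 = 29.

Required subsidy s = £29 per unit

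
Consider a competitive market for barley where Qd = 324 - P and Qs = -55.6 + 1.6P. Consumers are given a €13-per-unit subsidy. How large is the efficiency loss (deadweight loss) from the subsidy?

Deadweight loss = €52

Pre-subsidy: 324 - P = -55.6 + 1.6P gives P* = 146, Q* = 178.
With the rebate, buyers effectively pay Pb = Ps − 13, where Ps is the price sellers receive.
Demand in terms of Ps becomes Qd = 324 − 1(Ps − 13) = 337 - Ps. Setting this equal to supply: 337 - Ps = -55.6 + 1.6Ps, so Ps = 151.
Buyers pay Pb = 151 − 13 = 138; Q' = -55.6 + 1.6·151 = 186.
The subsidy expands output by 186 − 178 = 8 past the efficient level; on those units the gap between marginal cost and willingness to pay runs from 0 up to 13.
DWL = ½ × 13 × 8 = 52.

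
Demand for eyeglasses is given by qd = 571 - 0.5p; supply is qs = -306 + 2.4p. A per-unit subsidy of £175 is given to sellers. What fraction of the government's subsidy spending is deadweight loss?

DWL / government spending = 175/2379

Pre-subsidy: 571 - 0.5p = -306 + 2.4p gives p* = 8770/29, q* = 12174/29.
With the subsidy, sellers receive ps = pb + 175 for each unit, where pb is the price buyers pay.
Supply in terms of pb becomes qs = -306 + 2.4(pb + 175) = 114 + 2.4pb. Setting this equal to demand: 571 - 0.5pb = 114 + 2.4pb, so pb = 4570/29.
Sellers receive ps = 4570/29 + 175 = 9645/29; q' = 571 − 0.5·(4570/29) = 14274/29.
ΔCS = ½(12174/29 + 14274/29)(8770/29 − 4570/29) = 1915200/29; ΔPS = ½(12174/29 + 14274/29)(9645/29 − 8770/29) = 399000/29.
Government spending = 175 × 14274/29 = 2497950/29.
DWL = ½ × 175 × (14274/29 − 12174/29) = 183750/29; fraction = (183750/29) / (2497950/29) = 175/2379.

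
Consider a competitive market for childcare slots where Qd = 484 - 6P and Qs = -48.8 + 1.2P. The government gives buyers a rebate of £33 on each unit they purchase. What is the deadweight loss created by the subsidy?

Deadweight loss = £544.5

Pre-subsidy: 484 - 6P = -48.8 + 1.2P gives P* = 74, Q* = 40.
With the rebate, buyers effectively pay Pb = Ps − 33, where Ps is the price sellers receive.
Demand in terms of Ps becomes Qd = 484 − 6(Ps − 33) = 682 - 6Ps. Setting this equal to supply: 682 - 6Ps = -48.8 + 1.2Ps, so Ps = 101.5.
Buyers pay Pb = 101.5 − 33 = 68.5; Q' = -48.8 + 1.2·101.5 = 73.
The subsidy expands output by 73 − 40 = 33 past the efficient level; on those units the gap between marginal cost and willingness to pay runs from 0 up to 33.
DWL = ½ × 33 × 33 = 544.5.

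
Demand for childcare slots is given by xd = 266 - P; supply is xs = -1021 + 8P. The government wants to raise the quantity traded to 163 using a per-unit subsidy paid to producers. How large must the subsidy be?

Required subsidy s = 45 per unit

At x = 163, invert demand for the buyer price: Pb = (266 − 163)/1 = 103; invert supply for the seller price: Ps = (163 − (-1021))/8 = 148.
The subsidy must fill the gap: s = Ps − Pb = 148 − 103 = 45.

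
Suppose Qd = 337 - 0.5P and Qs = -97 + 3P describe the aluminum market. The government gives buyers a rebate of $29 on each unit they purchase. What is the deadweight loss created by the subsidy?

Deadweight loss = 2523/14

Pre-subsidy: 337 - 0.5P = -97 + 3P gives P* = 124, Q* = 275.
With the rebate, buyers effectively pay Pb = Ps − 29, where Ps is the price sellers receive.
Demand in terms of Ps becomes Qd = 337 − 0.5(Ps − 29) = 351.5 - 0.5Ps. Setting this equal to supply: 351.5 - 0.5Ps = -97 + 3Ps, so Ps = 897/7.
Buyers pay Pb = 897/7 − 29 = 694/7; Q' = -97 + 3·(897/7) = 2012/7.
The subsidy expands output by 2012/7 − 275 = 87/7 past the efficient level; on those units the gap between marginal cost and willingness to pay runs from 0 up to 29.
DWL = ½ × 29 × 87/7 = 2523/14.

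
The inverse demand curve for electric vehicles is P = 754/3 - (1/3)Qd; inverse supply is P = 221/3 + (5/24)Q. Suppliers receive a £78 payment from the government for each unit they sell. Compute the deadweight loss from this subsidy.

Deadweight loss = £5616

Pre-subsidy: 754/3 - (1/3)Q = 221/3 + (5/24)Q gives Q* = 328 and P* = 142.
With the subsidy, sellers receive Ps = Pb + 78 for each unit, where Pb is the price buyers pay.
On the curves, Pb = 754/3 - (1/3)Q and Ps = 221/3 + (5/24)Q; the wedge Ps − Pb = 78 gives 221/3 + (5/24)Q − (754/3 - (1/3)Q) = 78, so Q' = 472.
Then Pb = 754/3 − (1/3)·472 = 94 and Ps = 221/3 + (5/24)·472 = 172.
The subsidy expands output by 472 − 328 = 144 past the efficient level; on those units the gap between marginal cost and willingness to pay runs from 0 up to 78.
DWL = ½ × 78 × 144 = 5616.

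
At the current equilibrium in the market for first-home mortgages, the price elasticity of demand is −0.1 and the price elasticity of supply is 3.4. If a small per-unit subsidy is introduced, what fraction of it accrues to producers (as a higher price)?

Producer share = 1/35

For a small subsidy around the equilibrium, the benefit split depends on the relative slopes, which at a point are proportional to the elasticities.
Buyer share = εs/(εs + |εd|) = 3.4/(3.4 + 0.1) = 34/35; seller share = |εd|/(εs + |εd|) = 1/35.
So producers capture 1/35 of the subsidy.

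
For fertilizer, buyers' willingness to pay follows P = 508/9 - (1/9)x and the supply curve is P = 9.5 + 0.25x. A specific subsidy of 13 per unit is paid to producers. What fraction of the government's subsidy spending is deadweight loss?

DWL / government spending = 9/83

Pre-subsidy: 508/9 - (1/9)x = 9.5 + 0.25x gives x* = 130 and P* = 42.
With the subsidy, sellers receive Ps = Pb + 13 for each unit, where Pb is the price buyers pay.
On the curves, Pb = 508/9 - (1/9)x and Ps = 9.5 + 0.25x; the wedge Ps − Pb = 13 gives 9.5 + 0.25x − (508/9 - (1/9)x) = 13, so x' = 166.
Then Pb = 508/9 − (1/9)·166 = 38 and Ps = 9.5 + 0.25·166 = 51.
ΔCS = ½(130 + 166)(42 − 38) = 592; ΔPS = ½(130 + 166)(51 − 42) = 1332.
Government spending = 13 × 166 = 2158.
DWL = ½ × 13 × (166 − 130) = 234; fraction = 234 / 2158 = 9/83.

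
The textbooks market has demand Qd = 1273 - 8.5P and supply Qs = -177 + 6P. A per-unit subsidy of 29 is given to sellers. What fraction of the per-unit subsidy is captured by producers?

Producer share = 17/29

Pre-subsidy: 1273 - 8.5P = -177 + 6P gives P* = 100, Q* = 423.
With the subsidy, sellers receive Ps = Pb + 29 for each unit, where Pb is the price buyers pay.
Supply in terms of Pb becomes Qs = -177 + 6(Pb + 29) = -3 + 6Pb. Setting this equal to demand: 1273 - 8.5Pb = -3 + 6Pb, so Pb = 88.
Sellers receive Ps = 88 + 29 = 117; Q' = 1273 − 8.5·88 = 525.
Buyers' price falls by P* − Pb = 100 − 88 = 12; sellers' price rises by Ps − P* = 117 − 100 = 17.
So producers capture 17/29 = 17/29 of each unit of subsidy.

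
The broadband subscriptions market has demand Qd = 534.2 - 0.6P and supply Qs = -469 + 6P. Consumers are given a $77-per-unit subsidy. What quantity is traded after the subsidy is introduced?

Pre-subsidy: 534.2 - 0.6P = -469 + 6P gives P* = 152, Q* = 443.
With the rebate, buyers effectively pay Pb = Ps − 77, where Ps is the price sellers receive.
Demand in terms of Ps becomes Qd = 534.2 − 0.6(Ps − 77) = 580.4 - 0.6Ps. Setting this equal to supply: 580.4 - 0.6Ps = -469 + 6Ps, so Ps = 159.
Buyers pay Pb = 159 − 77 = 82; Q' = -469 + 6·159 = 485.

Q' = 485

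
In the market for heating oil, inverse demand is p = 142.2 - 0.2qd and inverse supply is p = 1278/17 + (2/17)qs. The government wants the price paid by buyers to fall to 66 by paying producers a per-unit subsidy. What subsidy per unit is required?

At a buyer price of 66, quantity demanded is 711 − 5·66 = 381.
Sellers supply 381 only when they receive ps = 1278/17 + (2/17)·381 = 120.
s = ps − pb = 120 − 66 = 54.

Required subsidy s = 54 per unit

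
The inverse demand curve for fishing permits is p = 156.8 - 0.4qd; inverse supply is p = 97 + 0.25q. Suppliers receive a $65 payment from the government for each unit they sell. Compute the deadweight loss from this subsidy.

Pre-subsidy: 156.8 - 0.4q = 97 + 0.25q gives q* = 92 and p* = 120.
With the subsidy, sellers receive ps = pb + 65 for each unit, where pb is the price buyers pay.
On the curves, pb = 156.8 - 0.4q and ps = 97 + 0.25q; the wedge ps − pb = 65 gives 97 + 0.25q − (156.8 - 0.4q) = 65, so q' = 192.
Then pb = 156.8 − 0.4·192 = 80 and ps = 97 + 0.25·192 = 145.
The subsidy expands output by 192 − 92 = 100 past the efficient level; on those units the gap between marginal cost and willingness to pay runs from 0 up to 65.
DWL = ½ × 65 × 100 = 3250.

Deadweight loss = $3250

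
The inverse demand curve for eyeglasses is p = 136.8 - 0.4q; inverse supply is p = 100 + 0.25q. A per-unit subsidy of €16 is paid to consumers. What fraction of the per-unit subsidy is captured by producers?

Pre-subsidy: 136.8 - 0.4q = 100 + 0.25q gives q* = 736/13 and p* = 1484/13.
With the rebate, buyers effectively pay pb = ps − 16, where ps is the price sellers receive.
On the curves, pb = 136.8 - 0.4q and ps = 100 + 0.25q; the wedge ps − pb = 16 gives 100 + 0.25q − (136.8 - 0.4q) = 16, so q' = 1056/13.
Then pb = 136.8 − 0.4·(1056/13) = 1356/13 and ps = 100 + 0.25·(1056/13) = 1564/13.
Buyers' price falls by p* − pb = 1484/13 − 1356/13 = 128/13; sellers' price rises by ps − p* = 1564/13 − 1484/13 = 80/13.
So producers capture (80/13)/16 = 5/13 of each unit of subsidy.

Producer share = 5/13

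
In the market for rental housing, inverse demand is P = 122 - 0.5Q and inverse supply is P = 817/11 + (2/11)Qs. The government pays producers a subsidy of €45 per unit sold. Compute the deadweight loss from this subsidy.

Pre-subsidy: 122 - 0.5Q = 817/11 + (2/11)Q gives Q* = 70 and P* = 87.
With the subsidy, sellers receive Ps = Pb + 45 for each unit, where Pb is the price buyers pay.
On the curves, Pb = 122 - 0.5Q and Ps = 817/11 + (2/11)Q; the wedge Ps − Pb = 45 gives 817/11 + (2/11)Q − (122 - 0.5Q) = 45, so Q' = 136.
Then Pb = 122 − 0.5·136 = 54 and Ps = 817/11 + (2/11)·136 = 99.
The subsidy expands output by 136 − 70 = 66 past the efficient level; on those units the gap between marginal cost and willingness to pay runs from 0 up to 45.
DWL = ½ × 45 × 66 = 1485.

Deadweight loss = €1485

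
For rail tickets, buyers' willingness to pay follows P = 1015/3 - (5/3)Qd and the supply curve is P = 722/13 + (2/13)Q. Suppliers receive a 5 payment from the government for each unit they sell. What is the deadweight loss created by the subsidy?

Deadweight loss = 975/142

Pre-subsidy: 1015/3 - (5/3)Q = 722/13 + (2/13)Q gives Q* = 11029/71 and P* = 5640/71.
With the subsidy, sellers receive Ps = Pb + 5 for each unit, where Pb is the price buyers pay.
On the curves, Pb = 1015/3 - (5/3)Q and Ps = 722/13 + (2/13)Q; the wedge Ps − Pb = 5 gives 722/13 + (2/13)Q − (1015/3 - (5/3)Q) = 5, so Q' = 11224/71.
Then Pb = 1015/3 − (5/3)·(11224/71) = 5315/71 and Ps = 722/13 + (2/13)·(11224/71) = 5670/71.
The subsidy expands output by 11224/71 − 11029/71 = 195/71 past the efficient level; on those units the gap between marginal cost and willingness to pay runs from 0 up to 5.
DWL = ½ × 5 × 195/71 = 975/142.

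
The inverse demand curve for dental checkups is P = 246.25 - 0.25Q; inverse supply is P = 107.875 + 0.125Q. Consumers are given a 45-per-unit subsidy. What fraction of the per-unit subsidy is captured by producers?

Producer share = 1/3

Pre-subsidy: 246.25 - 0.25Q = 107.875 + 0.125Q gives Q* = 369 and P* = 154.
With the rebate, buyers effectively pay Pb = Ps − 45, where Ps is the price sellers receive.
On the curves, Pb = 246.25 - 0.25Q and Ps = 107.875 + 0.125Q; the wedge Ps − Pb = 45 gives 107.875 + 0.125Q − (246.25 - 0.25Q) = 45, so Q' = 489.
Then Pb = 246.25 − 0.25·489 = 124 and Ps = 107.875 + 0.125·489 = 169.
Buyers' price falls by P* − Pb = 154 − 124 = 30; sellers' price rises by Ps − P* = 169 − 154 = 15.
So producers capture 15/45 = 1/3 of each unit of subsidy.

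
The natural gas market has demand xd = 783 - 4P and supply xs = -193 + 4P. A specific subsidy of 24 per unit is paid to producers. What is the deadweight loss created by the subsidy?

Pre-subsidy: 783 - 4P = -193 + 4P gives P* = 122, x* = 295.
With the subsidy, sellers receive Ps = Pb + 24 for each unit, where Pb is the price buyers pay.
Supply in terms of Pb becomes xs = -193 + 4(Pb + 24) = -97 + 4Pb. Setting this equal to demand: 783 - 4Pb = -97 + 4Pb, so Pb = 110.
Sellers receive Ps = 110 + 24 = 134; x' = 783 − 4·110 = 343.
The subsidy expands output by 343 − 295 = 48 past the efficient level; on those units the gap between marginal cost and willingness to pay runs from 0 up to 24.
DWL = ½ × 24 × 48 = 576.

Deadweight loss = 576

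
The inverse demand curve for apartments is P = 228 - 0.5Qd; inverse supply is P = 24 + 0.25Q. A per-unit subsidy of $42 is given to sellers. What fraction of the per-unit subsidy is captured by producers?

Pre-subsidy: 228 - 0.5Q = 24 + 0.25Q gives Q* = 272 and P* = 92.
With the subsidy, sellers receive Ps = Pb + 42 for each unit, where Pb is the price buyers pay.
On the curves, Pb = 228 - 0.5Q and Ps = 24 + 0.25Q; the wedge Ps − Pb = 42 gives 24 + 0.25Q − (228 - 0.5Q) = 42, so Q' = 328.
Then Pb = 228 − 0.5·328 = 64 and Ps = 24 + 0.25·328 = 106.
Buyers' price falls by P* − Pb = 92 − 64 = 28; sellers' price rises by Ps − P* = 106 − 92 = 14.
So producers capture 14/42 = 1/3 of each unit of subsidy.

Producer share = 1/3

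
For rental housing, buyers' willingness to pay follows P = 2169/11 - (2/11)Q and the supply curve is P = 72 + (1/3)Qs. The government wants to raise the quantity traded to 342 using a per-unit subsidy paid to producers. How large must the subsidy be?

At Q = 342, from the demand curve buyers pay Pb = 2169/11 − (2/11)·342 = 135; from the supply curve sellers need Ps = 72 + (1/3)·342 = 186.
The subsidy must fill the gap: s = Ps − Pb = 186 − 135 = 51.

Required subsidy s = 51 per unit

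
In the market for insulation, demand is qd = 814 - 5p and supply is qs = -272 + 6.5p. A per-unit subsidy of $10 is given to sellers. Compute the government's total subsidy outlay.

Pre-subsidy: 814 - 5p = -272 + 6.5p gives p* = 2172/23, q* = 7862/23.
With the subsidy, sellers receive ps = pb + 10 for each unit, where pb is the price buyers pay.
Supply in terms of pb becomes qs = -272 + 6.5(pb + 10) = -207 + 6.5pb. Setting this equal to demand: 814 - 5pb = -207 + 6.5pb, so pb = 2042/23.
Sellers receive ps = 2042/23 + 10 = 2272/23; q' = 814 − 5·(2042/23) = 8512/23.
Government outlay = subsidy × quantity = 10 × 8512/23 = 85120/23.

Government cost = 85120/23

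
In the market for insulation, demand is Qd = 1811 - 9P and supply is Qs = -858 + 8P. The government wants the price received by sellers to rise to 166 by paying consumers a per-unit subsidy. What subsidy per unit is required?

Required subsidy s = 17 per unit

At a seller price of 166, quantity supplied is -858 + 8·166 = 470.
Buyers absorb 470 only when they pay Pb with 1811 − 9·Pb = 470, i.e. Pb = 149.
s = Ps − Pb = 166 − 149 = 17.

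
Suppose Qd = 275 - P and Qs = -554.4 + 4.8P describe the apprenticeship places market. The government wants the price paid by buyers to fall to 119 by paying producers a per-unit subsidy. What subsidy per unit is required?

At a buyer price of 119, quantity demanded is 275 − 1·119 = 156.
Sellers supply 156 only when they receive Ps with -554.4 + 4.8·Ps = 156, i.e. Ps = 148.
s = Ps − Pb = 148 − 119 = 29.

Required subsidy s = 29 per unit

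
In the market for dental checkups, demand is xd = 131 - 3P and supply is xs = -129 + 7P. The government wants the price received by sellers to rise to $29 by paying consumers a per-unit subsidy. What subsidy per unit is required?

At a seller price of 29, quantity supplied is -129 + 7·29 = 74.
Buyers absorb 74 only when they pay Pb with 131 − 3·Pb = 74, i.e. Pb = 19.
s = Ps − Pb = 29 − 19 = 10.

Required subsidy s = $10 per unit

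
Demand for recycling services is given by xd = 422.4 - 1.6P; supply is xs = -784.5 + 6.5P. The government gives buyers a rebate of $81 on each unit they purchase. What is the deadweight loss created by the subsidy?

Deadweight loss = $4212

Pre-subsidy: 422.4 - 1.6P = -784.5 + 6.5P gives P* = 149, x* = 184.
With the rebate, buyers effectively pay Pb = Ps − 81, where Ps is the price sellers receive.
Demand in terms of Ps becomes xd = 422.4 − 1.6(Ps − 81) = 552 - 1.6Ps. Setting this equal to supply: 552 - 1.6Ps = -784.5 + 6.5Ps, so Ps = 165.
Buyers pay Pb = 165 − 81 = 84; x' = -784.5 + 6.5·165 = 288.
The subsidy expands output by 288 − 184 = 104 past the efficient level; on those units the gap between marginal cost and willingness to pay runs from 0 up to 81.
DWL = ½ × 81 × 104 = 4212.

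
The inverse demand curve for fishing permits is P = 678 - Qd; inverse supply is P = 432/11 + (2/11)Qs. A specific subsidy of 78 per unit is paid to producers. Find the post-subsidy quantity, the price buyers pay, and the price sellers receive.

Q' = 7884/13; buyers pay 930/13; sellers receive 1944/13

Pre-subsidy: 678 - Q = 432/11 + (2/11)Q gives Q* = 7026/13 and P* = 1788/13.
With the subsidy, sellers receive Ps = Pb + 78 for each unit, where Pb is the price buyers pay.
On the curves, Pb = 678 - Q and Ps = 432/11 + (2/11)Q; the wedge Ps − Pb = 78 gives 432/11 + (2/11)Q − (678 - Q) = 78, so Q' = 7884/13.
Then Pb = 678 − 1·(7884/13) = 930/13 and Ps = 432/11 + (2/11)·(7884/13) = 1944/13.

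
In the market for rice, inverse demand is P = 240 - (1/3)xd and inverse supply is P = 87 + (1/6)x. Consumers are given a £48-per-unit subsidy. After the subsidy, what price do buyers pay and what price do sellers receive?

Pre-subsidy: 240 - (1/3)x = 87 + (1/6)x gives x* = 306 and P* = 138.
With the rebate, buyers effectively pay Pb = Ps − 48, where Ps is the price sellers receive.
On the curves, Pb = 240 - (1/3)x and Ps = 87 + (1/6)x; the wedge Ps − Pb = 48 gives 87 + (1/6)x − (240 - (1/3)x) = 48, so x' = 402.
Then Pb = 240 − (1/3)·402 = 106 and Ps = 87 + (1/6)·402 = 154.

Buyers pay £106; sellers receive £154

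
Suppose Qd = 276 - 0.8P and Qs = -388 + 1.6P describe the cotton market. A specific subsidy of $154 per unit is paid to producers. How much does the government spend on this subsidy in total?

Pre-subsidy: 276 - 0.8P = -388 + 1.6P gives P* = 830/3, Q* = 164/3.
With the subsidy, sellers receive Ps = Pb + 154 for each unit, where Pb is the price buyers pay.
Supply in terms of Pb becomes Qs = -388 + 1.6(Pb + 154) = -141.6 + 1.6Pb. Setting this equal to demand: 276 - 0.8Pb = -141.6 + 1.6Pb, so Pb = 174.
Sellers receive Ps = 174 + 154 = 328; Q' = 276 − 0.8·174 = 136.8.
Government outlay = subsidy × quantity = 154 × 136.8 = 21067.2.

Government cost = $21067.2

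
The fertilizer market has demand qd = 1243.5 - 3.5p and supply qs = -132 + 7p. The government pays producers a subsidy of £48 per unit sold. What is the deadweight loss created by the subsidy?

Pre-subsidy: 1243.5 - 3.5p = -132 + 7p gives p* = 131, q* = 785.
With the subsidy, sellers receive ps = pb + 48 for each unit, where pb is the price buyers pay.
Supply in terms of pb becomes qs = -132 + 7(pb + 48) = 204 + 7pb. Setting this equal to demand: 1243.5 - 3.5pb = 204 + 7pb, so pb = 99.
Sellers receive ps = 99 + 48 = 147; q' = 1243.5 − 3.5·99 = 897.
The subsidy expands output by 897 − 785 = 112 past the efficient level; on those units the gap between marginal cost and willingness to pay runs from 0 up to 48.
DWL = ½ × 48 × 112 = 2688.

Deadweight loss = £2688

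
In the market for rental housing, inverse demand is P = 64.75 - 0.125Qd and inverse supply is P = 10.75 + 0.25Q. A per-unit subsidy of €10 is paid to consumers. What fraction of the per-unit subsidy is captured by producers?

Producer share = 2/3

Pre-subsidy: 64.75 - 0.125Q = 10.75 + 0.25Q gives Q* = 144 and P* = 46.75.
With the rebate, buyers effectively pay Pb = Ps − 10, where Ps is the price sellers receive.
On the curves, Pb = 64.75 - 0.125Q and Ps = 10.75 + 0.25Q; the wedge Ps − Pb = 10 gives 10.75 + 0.25Q − (64.75 - 0.125Q) = 10, so Q' = 512/3.
Then Pb = 64.75 − 0.125·(512/3) = 521/12 and Ps = 10.75 + 0.25·(512/3) = 641/12.
Buyers' price falls by P* − Pb = 46.75 − 521/12 = 10/3; sellers' price rises by Ps − P* = 641/12 − 46.75 = 20/3.
So producers capture (20/3)/10 = 2/3 of each unit of subsidy.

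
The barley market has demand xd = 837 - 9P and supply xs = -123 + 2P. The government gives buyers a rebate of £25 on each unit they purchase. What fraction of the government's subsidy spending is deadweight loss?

Pre-subsidy: 837 - 9P = -123 + 2P gives P* = 960/11, x* = 567/11.
With the rebate, buyers effectively pay Pb = Ps − 25, where Ps is the price sellers receive.
Demand in terms of Ps becomes xd = 837 − 9(Ps − 25) = 1062 - 9Ps. Setting this equal to supply: 1062 - 9Ps = -123 + 2Ps, so Ps = 1185/11.
Buyers pay Pb = 1185/11 − 25 = 910/11; x' = -123 + 2·(1185/11) = 1017/11.
ΔCS = ½(567/11 + 1017/11)(960/11 − 910/11) = 3600/11; ΔPS = ½(567/11 + 1017/11)(1185/11 − 960/11) = 16200/11.
Government spending = 25 × 1017/11 = 25425/11.
DWL = ½ × 25 × (1017/11 − 567/11) = 5625/11; fraction = (5625/11) / (25425/11) = 25/113.

DWL / government spending = 25/113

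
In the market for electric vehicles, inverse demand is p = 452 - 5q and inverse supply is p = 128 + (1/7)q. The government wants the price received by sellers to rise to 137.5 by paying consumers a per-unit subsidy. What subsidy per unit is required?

At a seller price of 137.5, quantity supplied is -896 + 7·137.5 = 66.5.
Buyers absorb 66.5 only when they pay pb = 452 − 5·66.5 = 119.5.
s = ps − pb = 137.5 − 119.5 = 18.

Required subsidy s = 18 per unit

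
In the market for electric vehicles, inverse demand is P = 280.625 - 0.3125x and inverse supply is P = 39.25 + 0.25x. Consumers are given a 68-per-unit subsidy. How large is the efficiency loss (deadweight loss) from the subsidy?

Deadweight loss = 36992/9

Pre-subsidy: 280.625 - 0.3125x = 39.25 + 0.25x gives x* = 3862/9 and P* = 5275/36.
With the rebate, buyers effectively pay Pb = Ps − 68, where Ps is the price sellers receive.
On the curves, Pb = 280.625 - 0.3125x and Ps = 39.25 + 0.25x; the wedge Ps − Pb = 68 gives 39.25 + 0.25x − (280.625 - 0.3125x) = 68, so x' = 550.
Then Pb = 280.625 − 0.3125·550 = 108.75 and Ps = 39.25 + 0.25·550 = 176.75.
The subsidy expands output by 550 − 3862/9 = 1088/9 past the efficient level; on those units the gap between marginal cost and willingness to pay runs from 0 up to 68.
DWL = ½ × 68 × 1088/9 = 36992/9.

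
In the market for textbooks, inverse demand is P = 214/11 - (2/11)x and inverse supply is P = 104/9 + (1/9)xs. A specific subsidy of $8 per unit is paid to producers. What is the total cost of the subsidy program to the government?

Government cost = 12592/29

Pre-subsidy: 214/11 - (2/11)x = 104/9 + (1/9)x gives x* = 782/29 and P* = 422/29.
With the subsidy, sellers receive Ps = Pb + 8 for each unit, where Pb is the price buyers pay.
On the curves, Pb = 214/11 - (2/11)x and Ps = 104/9 + (1/9)x; the wedge Ps − Pb = 8 gives 104/9 + (1/9)x − (214/11 - (2/11)x) = 8, so x' = 1574/29.
Then Pb = 214/11 − (2/11)·(1574/29) = 278/29 and Ps = 104/9 + (1/9)·(1574/29) = 510/29.
Government outlay = subsidy × quantity = 8 × 1574/29 = 12592/29.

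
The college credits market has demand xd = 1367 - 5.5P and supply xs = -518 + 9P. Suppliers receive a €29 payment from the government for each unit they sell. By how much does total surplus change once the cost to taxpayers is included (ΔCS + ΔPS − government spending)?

Net change in total surplus = -€1435.5

Pre-subsidy: 1367 - 5.5P = -518 + 9P gives P* = 130, x* = 652.
With the subsidy, sellers receive Ps = Pb + 29 for each unit, where Pb is the price buyers pay.
Supply in terms of Pb becomes xs = -518 + 9(Pb + 29) = -257 + 9Pb. Setting this equal to demand: 1367 - 5.5Pb = -257 + 9Pb, so Pb = 112.
Sellers receive Ps = 112 + 29 = 141; x' = 1367 − 5.5·112 = 751.
ΔCS = ½(652 + 751)(130 − 112) = 12627; ΔPS = ½(652 + 751)(141 − 130) = 7716.5.
Government spending = 29 × 751 = 21779.
Net change = 12627 + 7716.5 − 21779 = -1435.5. The loss equals the DWL triangle ½·29·99.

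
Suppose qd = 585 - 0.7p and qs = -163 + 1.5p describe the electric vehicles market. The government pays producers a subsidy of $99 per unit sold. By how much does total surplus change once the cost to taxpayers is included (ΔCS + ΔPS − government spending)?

Net change in total surplus = -$2338.875

Pre-subsidy: 585 - 0.7p = -163 + 1.5p gives p* = 340, q* = 347.
With the subsidy, sellers receive ps = pb + 99 for each unit, where pb is the price buyers pay.
Supply in terms of pb becomes qs = -163 + 1.5(pb + 99) = -14.5 + 1.5pb. Setting this equal to demand: 585 - 0.7pb = -14.5 + 1.5pb, so pb = 272.5.
Sellers receive ps = 272.5 + 99 = 371.5; q' = 585 − 0.7·272.5 = 394.25.
ΔCS = ½(347 + 394.25)(340 − 272.5) = 25017.1875; ΔPS = ½(347 + 394.25)(371.5 − 340) = 11674.6875.
Government spending = 99 × 394.25 = 39030.75.
Net change = 25017.1875 + 11674.6875 − 39030.75 = -2338.875. The loss equals the DWL triangle ½·99·47.25.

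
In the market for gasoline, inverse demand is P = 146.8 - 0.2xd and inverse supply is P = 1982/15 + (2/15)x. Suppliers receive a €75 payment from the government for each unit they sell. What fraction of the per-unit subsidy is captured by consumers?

Pre-subsidy: 146.8 - 0.2x = 1982/15 + (2/15)x gives x* = 44 and P* = 138.
With the subsidy, sellers receive Ps = Pb + 75 for each unit, where Pb is the price buyers pay.
On the curves, Pb = 146.8 - 0.2x and Ps = 1982/15 + (2/15)x; the wedge Ps − Pb = 75 gives 1982/15 + (2/15)x − (146.8 - 0.2x) = 75, so x' = 269.
Then Pb = 146.8 − 0.2·269 = 93 and Ps = 1982/15 + (2/15)·269 = 168.
Buyers' price falls by P* − Pb = 138 − 93 = 45; sellers' price rises by Ps − P* = 168 − 138 = 30.
So consumers capture 45/75 = 0.6 of each unit of subsidy.

Consumer share = 0.6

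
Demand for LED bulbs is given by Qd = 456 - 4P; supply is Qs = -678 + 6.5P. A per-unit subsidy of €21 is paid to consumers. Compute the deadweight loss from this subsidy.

Deadweight loss = €546

Pre-subsidy: 456 - 4P = -678 + 6.5P gives P* = 108, Q* = 24.
With the rebate, buyers effectively pay Pb = Ps − 21, where Ps is the price sellers receive.
Demand in terms of Ps becomes Qd = 456 − 4(Ps − 21) = 540 - 4Ps. Setting this equal to supply: 540 - 4Ps = -678 + 6.5Ps, so Ps = 116.
Buyers pay Pb = 116 − 21 = 95; Q' = -678 + 6.5·116 = 76.
The subsidy expands output by 76 − 24 = 52 past the efficient level; on those units the gap between marginal cost and willingness to pay runs from 0 up to 21.
DWL = ½ × 21 × 52 = 546.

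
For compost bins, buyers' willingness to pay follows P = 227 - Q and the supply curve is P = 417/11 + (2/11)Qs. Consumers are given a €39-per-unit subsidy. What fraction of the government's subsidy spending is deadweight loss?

Pre-subsidy: 227 - Q = 417/11 + (2/11)Q gives Q* = 160 and P* = 67.
With the rebate, buyers effectively pay Pb = Ps − 39, where Ps is the price sellers receive.
On the curves, Pb = 227 - Q and Ps = 417/11 + (2/11)Q; the wedge Ps − Pb = 39 gives 417/11 + (2/11)Q − (227 - Q) = 39, so Q' = 193.
Then Pb = 227 − 1·193 = 34 and Ps = 417/11 + (2/11)·193 = 73.
ΔCS = ½(160 + 193)(67 − 34) = 5824.5; ΔPS = ½(160 + 193)(73 − 67) = 1059.
Government spending = 39 × 193 = 7527.
DWL = ½ × 39 × (193 − 160) = 643.5; fraction = 643.5 / 7527 = 33/386.

DWL / government spending = 33/386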